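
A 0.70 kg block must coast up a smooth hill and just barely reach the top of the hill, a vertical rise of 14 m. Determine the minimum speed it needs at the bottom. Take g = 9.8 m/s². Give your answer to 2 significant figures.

At the top it is momentarily at rest, so all KE converts to PE: ½mv² = mgh
v = √(2gh) = √(2 × 9.8 × 14) = 16.57 m/s

v = 17 m/s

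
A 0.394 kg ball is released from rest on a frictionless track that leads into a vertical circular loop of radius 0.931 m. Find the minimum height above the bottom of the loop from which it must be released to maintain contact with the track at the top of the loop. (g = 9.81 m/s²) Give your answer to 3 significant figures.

h = 2.33 m

At the top, for minimum speed gravity alone supplies the centripetal force: mg = mv_top²/r ⇒ v_top² = gr = 9.133 m²/s²
Energy conservation from release height h to the top (height 2r): mgh = ½mv_top² + mg(2r)
h = v_top²/(2g) + 2r = r/2 + 2r = 5r/2 = 2.328 m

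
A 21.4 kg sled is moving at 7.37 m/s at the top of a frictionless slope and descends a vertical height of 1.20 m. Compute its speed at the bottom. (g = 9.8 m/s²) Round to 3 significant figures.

Equating total energy at the two states: ½mv₀² + mgh = ½mv²
v² = v₀² + 2gh = (7.37)² + 2(9.8)(1.20) = 77.837
v = √77.837 = 8.823 m/s

v = 8.82 m/s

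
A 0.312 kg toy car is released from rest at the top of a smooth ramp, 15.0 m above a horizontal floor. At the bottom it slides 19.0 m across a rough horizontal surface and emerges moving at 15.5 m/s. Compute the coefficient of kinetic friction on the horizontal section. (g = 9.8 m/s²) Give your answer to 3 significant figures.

μ_k = 0.144

Applying the work–energy principle:
mgh = ½mv² + μ_k m g d
mgh = 45.864 J; ½mv² = 37.479 J
W_f = 45.864 − 37.479 = 8.385 J
μ_k = W_f/(mg·d) = 8.385/(3.058 × 19.0) = 0.1443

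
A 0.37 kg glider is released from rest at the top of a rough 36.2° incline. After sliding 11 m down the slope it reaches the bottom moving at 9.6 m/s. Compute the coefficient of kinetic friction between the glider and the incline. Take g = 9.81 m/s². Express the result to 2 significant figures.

μ_k = 0.20

Energy balance down the incline: mg L sinθ − ½mv² = μ_k (mg cosθ) L
mgL sinθ = 23.581 J; ½mv² = 17.050 J
W_f = 23.581 − 17.050 = 6.531 J
μ_k = W_f/(mg cosθ · L) = 6.531/(2.929 × 11) = 0.2027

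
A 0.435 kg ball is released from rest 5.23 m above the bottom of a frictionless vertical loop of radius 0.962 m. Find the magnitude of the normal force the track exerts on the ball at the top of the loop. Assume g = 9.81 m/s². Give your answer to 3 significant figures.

N = 25.1 N

Energy from release to top (height 2r): mgh = ½mv_top² + mg(2r)
v_top² = 2g(h − 2r) = 2(9.81)(5.23 − 1.924) = 64.864 m²/s²
At the top, both N and weight point toward the centre: N + mg = mv_top²/r
N = m(v_top²/r − g) = 0.435(64.864/0.962 − 9.81) = 25.06 N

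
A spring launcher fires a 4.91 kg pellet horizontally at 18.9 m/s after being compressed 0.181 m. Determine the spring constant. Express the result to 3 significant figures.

Spring PE at full compression equals KE at release: ½kx² = ½mv²
k = mv²/x² = (4.91)(18.9)²/(0.181)² = 53536 N/m

k = 53500 N/m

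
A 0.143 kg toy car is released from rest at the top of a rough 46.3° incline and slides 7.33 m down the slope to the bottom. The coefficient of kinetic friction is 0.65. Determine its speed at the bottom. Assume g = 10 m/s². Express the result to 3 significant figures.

Energy: mgh = ½mv² + W_f, with h = L sinθ and W_f = μ_k (mg cosθ) L
mgh = mgL sinθ = (0.143)(10)(7.33)sin46.3° = 7.5781 J
W_f = μ_k mg cosθ · L = (0.65)(0.143)(10)cos46.3°·7.33 = 4.707 J
½mv² = 7.5781 − 4.707 = 2.8709 J
v = √(2 × 2.8709/0.143) = 6.337 m/s

v = 6.34 m/s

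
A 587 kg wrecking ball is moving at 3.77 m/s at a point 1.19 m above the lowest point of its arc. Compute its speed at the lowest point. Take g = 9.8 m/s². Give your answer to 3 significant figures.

Equating total energy at the two states: ½mv₀² + mgh = ½mv²
v² = v₀² + 2gh = (3.77)² + 2(9.8)(1.19) = 37.537
v = √37.537 = 6.127 m/s

v = 6.13 m/s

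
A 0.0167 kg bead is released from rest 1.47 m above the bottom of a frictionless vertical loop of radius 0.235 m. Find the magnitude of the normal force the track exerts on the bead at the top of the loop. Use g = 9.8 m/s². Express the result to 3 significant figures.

N = 1.23 N

Energy from release to top (height 2r): mgh = ½mv_top² + mg(2r)
v_top² = 2g(h − 2r) = 2(9.8)(1.47 − 0.4700) = 19.600 m²/s²
At the top, both N and weight point toward the centre: N + mg = mv_top²/r
N = m(v_top²/r − g) = 0.0167(19.600/0.235 − 9.8) = 1.229 N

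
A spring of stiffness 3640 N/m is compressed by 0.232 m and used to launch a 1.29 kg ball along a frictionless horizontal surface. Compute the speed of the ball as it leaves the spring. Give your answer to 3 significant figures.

Spring PE converts entirely to kinetic energy: ½kx² = ½mv²
v = x√(k/m) = 0.232 × √(3640/1.29) = 12.32 m/s

v = 12.3 m/s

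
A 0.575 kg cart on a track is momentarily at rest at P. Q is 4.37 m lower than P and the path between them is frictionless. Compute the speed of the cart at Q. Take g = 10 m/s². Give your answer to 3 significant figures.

v = 9.35 m/s

Equating total energy at the two states: mgh = ½mv²
The mass cancels from both sides.
v = √(2gh) = √(2 × 10 × 4.37) = √87.400 = 9.349 m/s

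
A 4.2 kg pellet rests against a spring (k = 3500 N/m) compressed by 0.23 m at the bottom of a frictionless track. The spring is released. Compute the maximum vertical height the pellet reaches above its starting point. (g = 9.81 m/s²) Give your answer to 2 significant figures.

h = 2.2 m

At maximum height the pellet is at rest, so ½kx² = mgh
h = kx²/(2mg) = (3500)(0.23)²/(2 × 4.2 × 9.81) = 2.247 m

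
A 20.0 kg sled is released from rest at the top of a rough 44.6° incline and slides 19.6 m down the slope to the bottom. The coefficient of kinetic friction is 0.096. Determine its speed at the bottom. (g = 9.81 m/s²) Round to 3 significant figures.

v = 15.6 m/s

Taking the bottom as reference, mgh = ½mv² + μ_k N L with h = L sinθ, N = mg cosθ:
mgh = mgL sinθ = (20.0)(9.81)(19.6)sin44.6° = 2700.1 J
W_f = μ_k mg cosθ · L = (0.096)(20.0)(9.81)cos44.6°·19.6 = 262.9 J
½mv² = 2700.1 − 262.9 = 2437.3 J
v = √(2 × 2437.3/20.0) = 15.61 m/s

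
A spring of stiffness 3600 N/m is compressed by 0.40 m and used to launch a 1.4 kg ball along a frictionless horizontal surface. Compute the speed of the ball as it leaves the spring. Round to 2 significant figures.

Spring PE converts entirely to kinetic energy: ½kx² = ½mv²
v = x√(k/m) = 0.40 × √(3600/1.4) = 20.28 m/s

v = 20 m/s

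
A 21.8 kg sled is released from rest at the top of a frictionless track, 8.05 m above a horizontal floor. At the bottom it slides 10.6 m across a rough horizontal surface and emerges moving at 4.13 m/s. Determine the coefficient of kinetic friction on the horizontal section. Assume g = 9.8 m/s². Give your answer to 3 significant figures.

μ_k = 0.677

Energy bookkeeping (friction removes W_f = μ_k N d):
mgh = ½mv² + μ_k m g d
mgh = 1719.8 J; ½mv² = 185.92 J
W_f = 1719.8 − 185.92 = 1534 J
μ_k = W_f/(mg·d) = 1534/(213.6 × 10.6) = 0.6773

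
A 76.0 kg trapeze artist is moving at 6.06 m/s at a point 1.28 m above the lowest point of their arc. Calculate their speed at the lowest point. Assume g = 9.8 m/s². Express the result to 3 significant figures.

Energy conservation between the two points: ½mv₀² + mgh = ½mv²
v² = v₀² + 2gh = (6.06)² + 2(9.8)(1.28) = 61.812
v = √61.812 = 7.862 m/s

v = 7.86 m/s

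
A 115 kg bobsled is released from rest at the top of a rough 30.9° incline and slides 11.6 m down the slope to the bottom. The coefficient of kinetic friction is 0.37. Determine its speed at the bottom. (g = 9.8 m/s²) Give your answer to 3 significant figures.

Taking the bottom as reference, mgh = ½mv² + μ_k N L with h = L sinθ, N = mg cosθ:
mgh = mgL sinθ = (115)(9.8)(11.6)sin30.9° = 6713.6 J
W_f = μ_k mg cosθ · L = (0.37)(115)(9.8)cos30.9°·11.6 = 4151 J
½mv² = 6713.6 − 4151 = 2563.1 J
v = √(2 × 2563.1/115) = 6.676 m/s

v = 6.68 m/s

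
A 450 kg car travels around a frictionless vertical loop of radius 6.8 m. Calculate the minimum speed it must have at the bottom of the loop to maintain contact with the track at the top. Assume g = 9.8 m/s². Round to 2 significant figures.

At the top: mg = mv_top²/r ⇒ v_top² = gr = 66.64 m²/s²
Energy from bottom to top (height 2r): ½mv_bot² = ½mv_top² + mg(2r)
v_bot² = gr + 4gr = 5gr = 333.2
v_bot = √(5gr) = 18.25 m/s

v = 18 m/s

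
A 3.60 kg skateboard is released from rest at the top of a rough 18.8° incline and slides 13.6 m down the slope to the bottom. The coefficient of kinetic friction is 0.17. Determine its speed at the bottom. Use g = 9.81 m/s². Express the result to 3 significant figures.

v = 6.56 m/s

Energy: mgh = ½mv² + W_f, with h = L sinθ and W_f = μ_k (mg cosθ) L
mgh = mgL sinθ = (3.60)(9.81)(13.6)sin18.8° = 154.78 J
W_f = μ_k mg cosθ · L = (0.17)(3.60)(9.81)cos18.8°·13.6 = 77.29 J
½mv² = 154.78 − 77.29 = 77.489 J
v = √(2 × 77.489/3.60) = 6.561 m/s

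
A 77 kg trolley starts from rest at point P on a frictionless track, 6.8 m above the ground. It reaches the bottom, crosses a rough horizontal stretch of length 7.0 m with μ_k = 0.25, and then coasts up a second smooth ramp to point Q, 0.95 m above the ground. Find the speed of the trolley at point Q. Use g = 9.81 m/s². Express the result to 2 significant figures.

v = 9.0 m/s

Energy at P: mgh₁ = (77)(9.81)(6.8) = 5136.5 J
Friction loss: W_f = μ_k mg d = 1322 J
At Q: ½mv² + mgh₂ = mgh₁ − W_f
½mv² = 5136.5 − 1322 − 717.60 = 3097.0 J
v = √(2 × 3097.0/77) = 8.969 m/s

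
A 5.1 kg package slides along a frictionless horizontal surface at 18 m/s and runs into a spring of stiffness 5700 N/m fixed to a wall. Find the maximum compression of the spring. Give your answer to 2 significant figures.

x = 0.54 m

All KE is stored as spring PE at maximum compression: ½mv² = ½kx²
x = v√(m/k) = 18 × √(5.1/5700) = 0.5384 m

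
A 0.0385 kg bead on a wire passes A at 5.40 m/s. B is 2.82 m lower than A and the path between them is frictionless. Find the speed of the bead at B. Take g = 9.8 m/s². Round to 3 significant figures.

v = 9.19 m/s

By conservation of mechanical energy, ½mv₀² + mgh = ½mv²
v² = v₀² + 2gh = (5.40)² + 2(9.8)(2.82) = 84.432
v = √84.432 = 9.189 m/s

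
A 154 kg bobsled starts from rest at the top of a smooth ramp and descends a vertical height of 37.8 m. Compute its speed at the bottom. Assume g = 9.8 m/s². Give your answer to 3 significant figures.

Energy conservation between the two points: mgh = ½mv²
v = √(2gh) = √(2 × 9.8 × 37.8) = √740.88 = 27.22 m/s

v = 27.2 m/s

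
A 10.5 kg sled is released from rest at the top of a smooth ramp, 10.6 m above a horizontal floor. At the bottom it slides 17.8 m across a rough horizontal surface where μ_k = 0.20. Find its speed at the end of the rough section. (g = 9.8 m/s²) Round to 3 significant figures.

Applying the work–energy principle:
mgh = ½mv² + μ_k m g d
W_f = μ_k mg d = (0.20)(10.5)(9.8)(17.8) = 366.3 J
½mv² = mgh − W_f = 1090.7 − 366.3 = 724.42 J
v = √(2 × 724.42/10.5) = 11.75 m/s

v = 11.7 m/s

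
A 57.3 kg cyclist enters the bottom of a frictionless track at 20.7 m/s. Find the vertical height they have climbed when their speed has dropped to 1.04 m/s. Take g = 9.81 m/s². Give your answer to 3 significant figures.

Energy balance between the two points: ½mv₁² = ½mv₂² + mgh
h = (v₁² − v₂²)/(2g) = (20.7² − 1.04²)/(2 × 9.81) = 21.78 m

h = 21.8 m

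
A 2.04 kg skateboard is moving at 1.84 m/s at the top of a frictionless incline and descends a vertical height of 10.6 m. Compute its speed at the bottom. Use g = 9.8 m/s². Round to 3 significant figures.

By conservation of mechanical energy, ½mv₀² + mgh = ½mv²
v² = v₀² + 2gh = (1.84)² + 2(9.8)(10.6) = 211.15
v = √211.15 = 14.53 m/s

v = 14.5 m/s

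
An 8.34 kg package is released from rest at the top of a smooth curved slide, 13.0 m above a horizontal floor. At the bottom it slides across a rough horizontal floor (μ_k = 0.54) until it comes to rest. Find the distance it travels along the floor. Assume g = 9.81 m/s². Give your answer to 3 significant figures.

d = 24.1 m

Applying the work–energy principle:
At rest all PE has been dissipated by friction: mgh = μ_k m g d
d = h/μ_k = 13.0/0.54 = 24.07 m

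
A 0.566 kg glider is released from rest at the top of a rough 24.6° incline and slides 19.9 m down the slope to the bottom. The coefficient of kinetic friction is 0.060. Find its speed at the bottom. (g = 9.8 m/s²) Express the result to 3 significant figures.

Taking the bottom as reference, mgh = ½mv² + μ_k N L with h = L sinθ, N = mg cosθ:
mgh = mgL sinθ = (0.566)(9.8)(19.9)sin24.6° = 45.950 J
W_f = μ_k mg cosθ · L = (0.060)(0.566)(9.8)cos24.6°·19.9 = 6.022 J
½mv² = 45.950 − 6.022 = 39.928 J
v = √(2 × 39.928/0.566) = 11.88 m/s

v = 11.9 m/s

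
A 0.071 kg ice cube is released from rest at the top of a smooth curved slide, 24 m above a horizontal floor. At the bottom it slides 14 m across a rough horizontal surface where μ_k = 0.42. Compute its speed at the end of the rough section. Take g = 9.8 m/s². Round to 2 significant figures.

Energy bookkeeping (friction removes W_f = μ_k N d):
mgh = ½mv² + μ_k m g d
W_f = μ_k mg d = (0.42)(0.071)(9.8)(14) = 4.091 J
½mv² = mgh − W_f = 16.699 − 4.091 = 12.608 J
v = √(2 × 12.608/0.071) = 18.85 m/s

v = 19 m/s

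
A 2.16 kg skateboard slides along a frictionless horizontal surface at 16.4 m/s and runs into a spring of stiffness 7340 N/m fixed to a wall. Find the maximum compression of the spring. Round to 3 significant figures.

Conservation of energy between contact and max compression: ½mv² = ½kx²
x = v√(m/k) = 16.4 × √(2.16/7340) = 0.2813 m

x = 0.281 m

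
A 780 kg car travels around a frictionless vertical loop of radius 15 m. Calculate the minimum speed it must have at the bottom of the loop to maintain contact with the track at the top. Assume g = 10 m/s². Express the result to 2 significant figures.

v = 27 m/s

At the top: mg = mv_top²/r ⇒ v_top² = gr = 150.0 m²/s²
Energy from bottom to top (height 2r): ½mv_bot² = ½mv_top² + mg(2r)
v_bot² = gr + 4gr = 5gr = 750.0
v_bot = √(5gr) = 27.39 m/s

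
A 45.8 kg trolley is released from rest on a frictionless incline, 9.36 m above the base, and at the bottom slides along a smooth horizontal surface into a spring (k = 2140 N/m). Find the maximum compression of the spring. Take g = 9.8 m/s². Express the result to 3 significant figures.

x = 1.98 m

Gravitational PE at the top equals spring PE at max compression: mgh = ½kx²
x = √(2mgh/k) = √(2 × 45.8 × 9.8 × 9.36 / 2140) = 1.981 m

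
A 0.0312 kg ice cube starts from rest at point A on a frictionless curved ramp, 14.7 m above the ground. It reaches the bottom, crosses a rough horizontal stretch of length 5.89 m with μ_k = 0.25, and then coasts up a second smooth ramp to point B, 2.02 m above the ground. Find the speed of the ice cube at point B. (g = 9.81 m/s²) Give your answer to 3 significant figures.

v = 14.8 m/s

Energy at A: mgh₁ = (0.0312)(9.81)(14.7) = 4.4993 J
Friction loss: W_f = μ_k mg d = 0.4507 J
At B: ½mv² + mgh₂ = mgh₁ − W_f
½mv² = 4.4993 − 0.4507 − 0.61827 = 3.4303 J
v = √(2 × 3.4303/0.0312) = 14.83 m/s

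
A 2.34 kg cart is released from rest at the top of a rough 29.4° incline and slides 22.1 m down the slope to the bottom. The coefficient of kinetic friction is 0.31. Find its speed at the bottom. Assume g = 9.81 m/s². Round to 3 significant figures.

v = 9.79 m/s

Work–energy: mg(L sinθ) − μ_k(mg cosθ)L = ½mv²
mgh = mgL sinθ = (2.34)(9.81)(22.1)sin29.4° = 249.04 J
W_f = μ_k mg cosθ · L = (0.31)(2.34)(9.81)cos29.4°·22.1 = 137.0 J
½mv² = 249.04 − 137.0 = 112.03 J
v = √(2 × 112.03/2.34) = 9.785 m/s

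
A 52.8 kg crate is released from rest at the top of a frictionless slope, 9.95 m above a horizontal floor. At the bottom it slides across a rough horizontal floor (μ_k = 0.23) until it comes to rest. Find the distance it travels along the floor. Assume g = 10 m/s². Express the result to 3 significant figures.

d = 43.3 m

Energy bookkeeping (friction removes W_f = μ_k N d):
At rest all PE has been dissipated by friction: mgh = μ_k m g d
d = h/μ_k = 9.95/0.23 = 43.26 m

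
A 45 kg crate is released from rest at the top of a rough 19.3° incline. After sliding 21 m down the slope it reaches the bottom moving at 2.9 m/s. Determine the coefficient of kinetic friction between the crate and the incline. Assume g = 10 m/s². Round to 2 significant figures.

μ_k = 0.33

mgh = ½mv² + μ_k (mg cosθ) L, with h = L sinθ
mgL sinθ = 3123.4 J; ½mv² = 189.22 J
W_f = 3123.4 − 189.22 = 2934 J
μ_k = W_f/(mg cosθ · L) = 2934/(424.7 × 21) = 0.3290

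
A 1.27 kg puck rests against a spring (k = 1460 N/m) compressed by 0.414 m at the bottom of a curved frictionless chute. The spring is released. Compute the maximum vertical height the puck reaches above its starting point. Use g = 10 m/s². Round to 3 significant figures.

Energy conservation from release to the highest point: ½kx² = mgh
h = kx²/(2mg) = (1460)(0.414)²/(2 × 1.27 × 10) = 9.852 m

h = 9.85 m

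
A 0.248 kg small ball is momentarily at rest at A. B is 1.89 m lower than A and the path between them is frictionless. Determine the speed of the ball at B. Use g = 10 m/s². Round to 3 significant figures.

v = 6.15 m/s

Energy conservation between the two points: mgh = ½mv²
v = √(2gh) = √(2 × 10 × 1.89) = √37.800 = 6.148 m/s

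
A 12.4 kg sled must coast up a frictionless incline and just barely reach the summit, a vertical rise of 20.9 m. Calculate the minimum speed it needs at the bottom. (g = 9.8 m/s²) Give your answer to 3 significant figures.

v = 20.2 m/s

At the top it is momentarily at rest, so all KE converts to PE: ½mv² = mgh
v = √(2gh) = √(2 × 9.8 × 20.9) = 20.24 m/s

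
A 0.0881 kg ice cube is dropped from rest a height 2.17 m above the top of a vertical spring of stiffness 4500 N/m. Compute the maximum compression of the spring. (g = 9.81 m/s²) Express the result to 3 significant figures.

Take the reference level at the top of the uncompressed spring. At max compression the cube has fallen H + x and is momentarily at rest:
mg(H + x) = ½kx²
½(4500)x² − (0.0881)(9.81)x − (0.0881)(9.81)(2.17) = 0
2250x² − 0.8643x − 1.875 = 0
x = [0.8643 + √(0.7469 + 16879)]/(2 × 2250) = 0.02906 m

x = 0.0291 m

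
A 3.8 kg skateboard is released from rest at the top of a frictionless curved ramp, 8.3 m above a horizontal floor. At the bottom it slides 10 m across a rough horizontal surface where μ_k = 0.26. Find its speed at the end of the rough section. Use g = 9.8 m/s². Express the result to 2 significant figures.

v = 11 m/s

Applying the work–energy principle:
mgh = ½mv² + μ_k m g d
W_f = μ_k mg d = (0.26)(3.8)(9.8)(10) = 96.82 J
½mv² = mgh − W_f = 309.09 − 96.82 = 212.27 J
v = √(2 × 212.27/3.8) = 10.57 m/s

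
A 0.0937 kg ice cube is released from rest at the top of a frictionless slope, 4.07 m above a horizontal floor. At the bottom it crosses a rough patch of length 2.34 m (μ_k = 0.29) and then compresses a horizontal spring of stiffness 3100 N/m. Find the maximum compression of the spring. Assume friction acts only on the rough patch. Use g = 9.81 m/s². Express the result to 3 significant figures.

x = 0.0448 m

Initial energy: E₁ = mgh = (0.0937)(9.81)(4.07) = 3.7411 J
Friction removes W_f = μ_k mg d = (0.29)(0.0937)(9.81)(2.34) = 0.6238 J
Energy reaching the spring: E = 3.7411 − 0.6238 = 3.1174 J
At max compression ½kx² = E ⇒ x = √(2E/k) = √(2 × 3.1174/3100) = 0.04485 m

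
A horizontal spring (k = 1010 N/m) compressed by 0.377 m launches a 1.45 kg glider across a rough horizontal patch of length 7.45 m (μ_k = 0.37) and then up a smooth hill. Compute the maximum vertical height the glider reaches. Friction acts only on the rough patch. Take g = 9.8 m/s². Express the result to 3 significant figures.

Spring energy: E₀ = ½kx² = ½(1010)(0.377)² = 71.775 J
Friction: W_f = μ_k mg d = (0.37)(1.45)(9.8)(7.45) = 39.17 J
Energy at base of ramp: E = 71.775 − 39.17 = 32.605 J
At max height all remaining energy is PE: mgh = E ⇒ h = E/(mg) = 32.605/(1.45 × 9.8) = 2.295 m

h = 2.29 m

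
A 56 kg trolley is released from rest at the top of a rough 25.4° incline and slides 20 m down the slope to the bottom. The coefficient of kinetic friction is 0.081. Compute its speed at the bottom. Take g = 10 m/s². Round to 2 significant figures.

Taking the bottom as reference, mgh = ½mv² + μ_k N L with h = L sinθ, N = mg cosθ:
mgh = mgL sinθ = (56)(10)(20)sin25.4° = 4804.1 J
W_f = μ_k mg cosθ · L = (0.081)(56)(10)cos25.4°·20 = 819.5 J
½mv² = 4804.1 − 819.5 = 3984.6 J
v = √(2 × 3984.6/56) = 11.93 m/s

v = 12 m/s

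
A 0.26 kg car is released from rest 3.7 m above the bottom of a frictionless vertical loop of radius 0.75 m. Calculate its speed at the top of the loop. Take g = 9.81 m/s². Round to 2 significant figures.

Energy conservation: mgh = ½mv_top² + mg(2r)
v_top² = 2g(h − 2r) = 2(9.81)(3.7 − 1.500) = 43.16
v_top = 6.570 m/s

v = 6.6 m/s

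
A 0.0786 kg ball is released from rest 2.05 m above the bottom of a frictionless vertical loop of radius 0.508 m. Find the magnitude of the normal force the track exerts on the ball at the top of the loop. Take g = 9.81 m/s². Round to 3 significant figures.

Energy from release to top (height 2r): mgh = ½mv_top² + mg(2r)
v_top² = 2g(h − 2r) = 2(9.81)(2.05 − 1.016) = 20.287 m²/s²
At the top, both N and weight point toward the centre: N + mg = mv_top²/r
N = m(v_top²/r − g) = 0.0786(20.287/0.508 − 9.81) = 2.368 N

N = 2.37 N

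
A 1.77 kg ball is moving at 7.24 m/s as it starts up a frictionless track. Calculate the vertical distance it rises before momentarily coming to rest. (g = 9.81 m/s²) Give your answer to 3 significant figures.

h = 2.67 m

By energy conservation, ½mv² = mgh
h = v²/(2g) = 7.24²/(2 × 9.81) = 2.672 m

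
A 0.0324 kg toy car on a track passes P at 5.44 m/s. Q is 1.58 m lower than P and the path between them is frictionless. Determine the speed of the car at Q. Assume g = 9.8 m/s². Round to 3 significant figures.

v = 7.78 m/s

Energy conservation between the two points: ½mv₀² + mgh = ½mv²
v² = v₀² + 2gh = (5.44)² + 2(9.8)(1.58) = 60.562
v = √60.562 = 7.782 m/s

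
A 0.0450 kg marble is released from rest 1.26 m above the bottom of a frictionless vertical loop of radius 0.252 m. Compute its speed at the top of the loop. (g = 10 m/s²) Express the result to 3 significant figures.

Energy conservation: mgh = ½mv_top² + mg(2r)
v_top² = 2g(h − 2r) = 2(10)(1.26 − 0.5040) = 15.12
v_top = 3.888 m/s

v = 3.89 m/s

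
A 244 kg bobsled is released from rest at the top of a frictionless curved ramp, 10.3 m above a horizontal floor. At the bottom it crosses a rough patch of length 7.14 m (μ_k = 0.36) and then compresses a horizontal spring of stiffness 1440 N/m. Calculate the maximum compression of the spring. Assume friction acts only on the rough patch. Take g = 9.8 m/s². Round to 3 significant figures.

x = 5.07 m

Initial energy: E₁ = mgh = (244)(9.8)(10.3) = 24629 J
Friction removes W_f = μ_k mg d = (0.36)(244)(9.8)(7.14) = 6146 J
Energy reaching the spring: E = 24629 − 6146 = 18483 J
At max compression ½kx² = E ⇒ x = √(2E/k) = √(2 × 18483/1440) = 5.067 m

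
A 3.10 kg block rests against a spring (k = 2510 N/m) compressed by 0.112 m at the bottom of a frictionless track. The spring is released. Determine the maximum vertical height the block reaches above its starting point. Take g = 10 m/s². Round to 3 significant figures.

h = 0.508 m

Energy conservation from release to the highest point: ½kx² = mgh
h = kx²/(2mg) = (2510)(0.112)²/(2 × 3.10 × 10) = 0.5078 m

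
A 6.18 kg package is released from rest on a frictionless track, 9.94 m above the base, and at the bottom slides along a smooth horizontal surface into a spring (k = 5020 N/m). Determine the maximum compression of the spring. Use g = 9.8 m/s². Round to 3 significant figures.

x = 0.490 m

At max compression the package is momentarily at rest: mgh = ½kx²
x = √(2mgh/k) = √(2 × 6.18 × 9.8 × 9.94 / 5020) = 0.4897 m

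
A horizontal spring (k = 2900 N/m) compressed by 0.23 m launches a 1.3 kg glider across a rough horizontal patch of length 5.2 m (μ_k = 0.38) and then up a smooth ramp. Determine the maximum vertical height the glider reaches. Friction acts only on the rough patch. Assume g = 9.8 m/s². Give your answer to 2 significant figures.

Spring energy: E₀ = ½kx² = ½(2900)(0.23)² = 76.705 J
Friction: W_f = μ_k mg d = (0.38)(1.3)(9.8)(5.2) = 25.17 J
Energy at base of ramp: E = 76.705 − 25.17 = 51.531 J
At max height all remaining energy is PE: mgh = E ⇒ h = E/(mg) = 51.531/(1.3 × 9.8) = 4.045 m

h = 4.0 m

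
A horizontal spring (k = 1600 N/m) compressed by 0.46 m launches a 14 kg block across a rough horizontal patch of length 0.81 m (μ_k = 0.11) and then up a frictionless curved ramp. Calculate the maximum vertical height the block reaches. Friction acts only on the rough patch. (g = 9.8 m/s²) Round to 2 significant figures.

h = 1.1 m

Spring energy: E₀ = ½kx² = ½(1600)(0.46)² = 169.28 J
Friction: W_f = μ_k mg d = (0.11)(14)(9.8)(0.81) = 12.22 J
Energy at base of ramp: E = 169.28 − 12.22 = 157.06 J
At max height all remaining energy is PE: mgh = E ⇒ h = E/(mg) = 157.06/(14 × 9.8) = 1.145 m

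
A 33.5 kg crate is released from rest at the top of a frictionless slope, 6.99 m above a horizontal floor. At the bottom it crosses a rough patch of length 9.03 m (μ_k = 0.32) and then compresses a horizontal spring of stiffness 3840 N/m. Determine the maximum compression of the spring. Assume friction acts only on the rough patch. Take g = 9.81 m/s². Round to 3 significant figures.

x = 0.838 m

Initial energy: E₁ = mgh = (33.5)(9.81)(6.99) = 2297.2 J
Friction removes W_f = μ_k mg d = (0.32)(33.5)(9.81)(9.03) = 949.6 J
Energy reaching the spring: E = 2297.2 − 949.6 = 1347.5 J
At max compression ½kx² = E ⇒ x = √(2E/k) = √(2 × 1347.5/3840) = 0.8378 m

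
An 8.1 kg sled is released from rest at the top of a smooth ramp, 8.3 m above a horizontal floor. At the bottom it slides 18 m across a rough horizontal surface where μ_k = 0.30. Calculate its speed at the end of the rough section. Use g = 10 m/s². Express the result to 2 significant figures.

v = 7.6 m/s

Energy at the top = energy at the end + work done against friction:
mgh = ½mv² + μ_k m g d
W_f = μ_k mg d = (0.30)(8.1)(10)(18) = 437.4 J
½mv² = mgh − W_f = 672.30 − 437.4 = 234.90 J
v = √(2 × 234.90/8.1) = 7.616 m/s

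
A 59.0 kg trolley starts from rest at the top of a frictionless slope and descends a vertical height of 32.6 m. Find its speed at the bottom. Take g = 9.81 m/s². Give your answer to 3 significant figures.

Mechanical energy is conserved (no friction): mgh = ½mv²
The mass cancels from both sides.
v = √(2gh) = √(2 × 9.81 × 32.6) = √639.61 = 25.29 m/s

v = 25.3 m/s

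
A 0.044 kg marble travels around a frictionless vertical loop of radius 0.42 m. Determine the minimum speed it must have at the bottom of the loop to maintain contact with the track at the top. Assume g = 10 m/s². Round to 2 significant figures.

At the top: mg = mv_top²/r ⇒ v_top² = gr = 4.200 m²/s²
Energy from bottom to top (height 2r): ½mv_bot² = ½mv_top² + mg(2r)
v_bot² = gr + 4gr = 5gr = 21.00
v_bot = √(5gr) = 4.583 m/s

v = 4.6 m/s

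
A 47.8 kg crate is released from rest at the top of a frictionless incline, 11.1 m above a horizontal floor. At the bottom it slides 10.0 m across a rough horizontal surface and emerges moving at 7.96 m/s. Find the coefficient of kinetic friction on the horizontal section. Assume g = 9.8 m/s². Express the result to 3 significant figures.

Energy at the top = energy at the end + work done against friction:
mgh = ½mv² + μ_k m g d
mgh = 5199.7 J; ½mv² = 1514.3 J
W_f = 5199.7 − 1514.3 = 3685 J
μ_k = W_f/(mg·d) = 3685/(468.4 × 10.0) = 0.7867

μ_k = 0.787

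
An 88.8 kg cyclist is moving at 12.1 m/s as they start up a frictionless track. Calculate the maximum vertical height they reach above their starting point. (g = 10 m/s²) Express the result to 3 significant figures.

h = 7.32 m

Setting KE at the bottom equal to PE gained: ½mv² = mgh
h = v²/(2g) = 12.1²/(2 × 10) = 7.321 m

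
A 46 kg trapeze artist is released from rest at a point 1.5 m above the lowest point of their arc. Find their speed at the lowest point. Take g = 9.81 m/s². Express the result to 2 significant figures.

v = 5.4 m/s

Mechanical energy is conserved (no friction): mgh = ½mv²
v = √(2gh) = √(2 × 9.81 × 1.5) = √29.430 = 5.425 m/s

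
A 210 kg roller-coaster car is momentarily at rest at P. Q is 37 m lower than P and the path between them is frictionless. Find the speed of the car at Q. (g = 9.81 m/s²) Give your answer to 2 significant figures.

Energy conservation between the two points: mgh = ½mv²
v = √(2gh) = √(2 × 9.81 × 37) = √725.94 = 26.94 m/s

v = 27 m/s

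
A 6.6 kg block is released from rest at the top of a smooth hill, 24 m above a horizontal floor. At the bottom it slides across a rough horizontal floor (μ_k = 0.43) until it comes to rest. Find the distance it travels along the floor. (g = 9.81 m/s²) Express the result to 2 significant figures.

d = 56 m

Energy bookkeeping (friction removes W_f = μ_k N d):
At rest all PE has been dissipated by friction: mgh = μ_k m g d
d = h/μ_k = 24/0.43 = 55.81 m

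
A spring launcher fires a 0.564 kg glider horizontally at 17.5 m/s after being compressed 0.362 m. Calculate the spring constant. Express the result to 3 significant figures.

Spring PE at full compression equals KE at release: ½kx² = ½mv²
k = mv²/x² = (0.564)(17.5)²/(0.362)² = 1318 N/m

k = 1320 N/m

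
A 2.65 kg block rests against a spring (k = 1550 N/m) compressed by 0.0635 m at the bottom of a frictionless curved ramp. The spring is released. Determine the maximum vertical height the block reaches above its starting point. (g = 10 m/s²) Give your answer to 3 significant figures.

All spring PE becomes gravitational PE at the highest point: ½kx² = mgh
h = kx²/(2mg) = (1550)(0.0635)²/(2 × 2.65 × 10) = 0.1179 m

h = 0.118 m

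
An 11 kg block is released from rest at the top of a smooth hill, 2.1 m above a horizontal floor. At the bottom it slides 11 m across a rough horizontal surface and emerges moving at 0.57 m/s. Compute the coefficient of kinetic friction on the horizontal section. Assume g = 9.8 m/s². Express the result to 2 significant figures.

μ_k = 0.19

Energy bookkeeping (friction removes W_f = μ_k N d):
mgh = ½mv² + μ_k m g d
mgh = 226.38 J; ½mv² = 1.7869 J
W_f = 226.38 − 1.7869 = 224.6 J
μ_k = W_f/(mg·d) = 224.6/(107.8 × 11) = 0.1894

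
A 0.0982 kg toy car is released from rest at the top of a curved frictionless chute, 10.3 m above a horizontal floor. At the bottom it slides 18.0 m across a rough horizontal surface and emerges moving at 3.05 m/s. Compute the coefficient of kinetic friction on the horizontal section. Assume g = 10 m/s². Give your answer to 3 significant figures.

Energy at the top = energy at the end + work done against friction:
mgh = ½mv² + μ_k m g d
mgh = 10.115 J; ½mv² = 0.45675 J
W_f = 10.115 − 0.45675 = 9.658 J
μ_k = W_f/(mg·d) = 9.658/(0.9820 × 18.0) = 0.5464

μ_k = 0.546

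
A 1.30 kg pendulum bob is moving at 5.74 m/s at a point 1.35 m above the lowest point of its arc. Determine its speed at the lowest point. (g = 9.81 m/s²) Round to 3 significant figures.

Equating total energy at the two states: ½mv₀² + mgh = ½mv²
v² = v₀² + 2gh = (5.74)² + 2(9.81)(1.35) = 59.435
v = √59.435 = 7.709 m/s

v = 7.71 m/s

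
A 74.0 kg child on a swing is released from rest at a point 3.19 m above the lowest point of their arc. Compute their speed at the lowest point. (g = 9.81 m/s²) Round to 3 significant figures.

v = 7.91 m/s

Equating total energy at the two states: mgh = ½mv²
v = √(2gh) = √(2 × 9.81 × 3.19) = √62.588 = 7.911 m/s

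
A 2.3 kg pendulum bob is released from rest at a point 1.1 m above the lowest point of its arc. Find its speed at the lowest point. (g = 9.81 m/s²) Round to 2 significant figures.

v = 4.6 m/s

Energy conservation between the two points: mgh = ½mv²
v = √(2gh) = √(2 × 9.81 × 1.1) = √21.582 = 4.646 m/s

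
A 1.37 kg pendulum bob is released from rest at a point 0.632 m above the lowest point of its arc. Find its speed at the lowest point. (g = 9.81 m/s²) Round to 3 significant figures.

v = 3.52 m/s

Mechanical energy is conserved (no friction): mgh = ½mv²
v = √(2gh) = √(2 × 9.81 × 0.632) = √12.400 = 3.521 m/s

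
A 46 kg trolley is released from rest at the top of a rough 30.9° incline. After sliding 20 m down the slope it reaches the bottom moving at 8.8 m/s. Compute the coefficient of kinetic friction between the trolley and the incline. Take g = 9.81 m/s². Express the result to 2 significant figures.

μ_k = 0.37

Energy balance down the incline: mg L sinθ − ½mv² = μ_k (mg cosθ) L
mgL sinθ = 4634.8 J; ½mv² = 1781.1 J
W_f = 4634.8 − 1781.1 = 2854 J
μ_k = W_f/(mg cosθ · L) = 2854/(387.2 × 20) = 0.3685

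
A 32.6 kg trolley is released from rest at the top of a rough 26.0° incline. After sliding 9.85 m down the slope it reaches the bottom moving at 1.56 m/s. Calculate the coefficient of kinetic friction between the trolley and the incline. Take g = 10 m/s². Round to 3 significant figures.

Energy balance down the incline: mg L sinθ − ½mv² = μ_k (mg cosθ) L
mgL sinθ = 1407.7 J; ½mv² = 39.668 J
W_f = 1407.7 − 39.668 = 1368 J
μ_k = W_f/(mg cosθ · L) = 1368/(293.0 × 9.85) = 0.4740

μ_k = 0.474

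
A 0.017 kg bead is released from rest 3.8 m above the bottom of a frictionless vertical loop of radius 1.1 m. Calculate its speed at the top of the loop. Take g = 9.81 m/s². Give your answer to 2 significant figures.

v = 5.6 m/s

Energy conservation: mgh = ½mv_top² + mg(2r)
v_top² = 2g(h − 2r) = 2(9.81)(3.8 − 2.200) = 31.39
v_top = 5.603 m/s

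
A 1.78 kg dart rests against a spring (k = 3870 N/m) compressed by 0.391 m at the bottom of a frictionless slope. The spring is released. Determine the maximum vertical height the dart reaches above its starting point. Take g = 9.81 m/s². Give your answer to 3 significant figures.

At maximum height the dart is at rest, so ½kx² = mgh
h = kx²/(2mg) = (3870)(0.391)²/(2 × 1.78 × 9.81) = 16.94 m

h = 16.9 m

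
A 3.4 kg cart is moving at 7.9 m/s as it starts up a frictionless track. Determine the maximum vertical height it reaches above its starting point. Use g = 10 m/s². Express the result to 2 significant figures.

Setting KE at the bottom equal to PE gained: ½mv² = mgh
h = v²/(2g) = 7.9²/(2 × 10) = 3.121 m

h = 3.1 m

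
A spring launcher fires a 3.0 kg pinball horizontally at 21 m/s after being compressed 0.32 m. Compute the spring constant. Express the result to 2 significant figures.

k = 13000 N/m

Energy stored in the spring equals the launch KE: ½kx² = ½mv²
k = mv²/x² = (3.0)(21)²/(0.32)² = 12920 N/m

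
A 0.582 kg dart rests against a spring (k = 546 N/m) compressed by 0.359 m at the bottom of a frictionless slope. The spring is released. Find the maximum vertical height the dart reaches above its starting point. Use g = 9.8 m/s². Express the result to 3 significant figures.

h = 6.17 m

Energy conservation from release to the highest point: ½kx² = mgh
h = kx²/(2mg) = (546)(0.359)²/(2 × 0.582 × 9.8) = 6.169 m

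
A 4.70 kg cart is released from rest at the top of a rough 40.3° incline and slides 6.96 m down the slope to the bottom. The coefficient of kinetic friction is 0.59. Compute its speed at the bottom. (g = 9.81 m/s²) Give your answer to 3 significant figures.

v = 5.18 m/s

Energy: mgh = ½mv² + W_f, with h = L sinθ and W_f = μ_k (mg cosθ) L
mgh = mgL sinθ = (4.70)(9.81)(6.96)sin40.3° = 207.56 J
W_f = μ_k mg cosθ · L = (0.59)(4.70)(9.81)cos40.3°·6.96 = 144.4 J
½mv² = 207.56 − 144.4 = 63.159 J
v = √(2 × 63.159/4.70) = 5.184 m/s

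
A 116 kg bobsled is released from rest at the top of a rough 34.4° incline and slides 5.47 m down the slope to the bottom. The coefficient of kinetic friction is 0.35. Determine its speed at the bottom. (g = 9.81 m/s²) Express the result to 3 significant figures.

v = 5.44 m/s

Work–energy: mg(L sinθ) − μ_k(mg cosθ)L = ½mv²
mgh = mgL sinθ = (116)(9.81)(5.47)sin34.4° = 3516.7 J
W_f = μ_k mg cosθ · L = (0.35)(116)(9.81)cos34.4°·5.47 = 1798 J
½mv² = 3516.7 − 1798 = 1719.1 J
v = √(2 × 1719.1/116) = 5.444 m/s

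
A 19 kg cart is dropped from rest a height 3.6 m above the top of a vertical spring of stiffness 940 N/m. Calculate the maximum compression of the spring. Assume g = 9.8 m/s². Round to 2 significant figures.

x = 1.4 m

Measuring PE from the top of the relaxed spring, at max compression the cart has dropped H + x with zero KE, so:
mg(H + x) = ½kx²
½(940)x² − (19)(9.8)x − (19)(9.8)(3.6) = 0
470.0x² − 186.2x − 670.3 = 0
x = [186.2 + √(34670 + 1.2602e+06)]/(2 × 470.0) = 1.409 m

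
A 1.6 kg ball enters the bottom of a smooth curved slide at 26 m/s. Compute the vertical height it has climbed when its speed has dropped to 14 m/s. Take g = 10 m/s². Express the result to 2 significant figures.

Conservation of energy: ½mv₁² = ½mv₂² + mgh
h = (v₁² − v₂²)/(2g) = (26² − 14²)/(2 × 10) = 24.00 m

h = 24 m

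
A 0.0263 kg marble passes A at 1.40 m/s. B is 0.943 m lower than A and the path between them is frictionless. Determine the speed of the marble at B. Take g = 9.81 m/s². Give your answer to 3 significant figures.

v = 4.52 m/s

Equating total energy at the two states: ½mv₀² + mgh = ½mv²
v² = v₀² + 2gh = (1.40)² + 2(9.81)(0.943) = 20.462
v = √20.462 = 4.523 m/s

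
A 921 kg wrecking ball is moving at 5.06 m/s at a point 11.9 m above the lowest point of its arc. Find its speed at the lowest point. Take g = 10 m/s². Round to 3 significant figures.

Energy conservation between the two points: ½mv₀² + mgh = ½mv²
v² = v₀² + 2gh = (5.06)² + 2(10)(11.9) = 263.60
v = √263.60 = 16.24 m/s

v = 16.2 m/s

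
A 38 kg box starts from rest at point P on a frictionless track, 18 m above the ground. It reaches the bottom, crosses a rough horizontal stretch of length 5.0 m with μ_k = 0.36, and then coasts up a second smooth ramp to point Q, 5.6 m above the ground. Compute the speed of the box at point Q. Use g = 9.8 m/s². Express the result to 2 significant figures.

Energy at P: mgh₁ = (38)(9.8)(18) = 6703.2 J
Friction loss: W_f = μ_k mg d = 670.3 J
At Q: ½mv² + mgh₂ = mgh₁ − W_f
½mv² = 6703.2 − 670.3 − 2085.4 = 3947.4 J
v = √(2 × 3947.4/38) = 14.41 m/s

v = 14 m/s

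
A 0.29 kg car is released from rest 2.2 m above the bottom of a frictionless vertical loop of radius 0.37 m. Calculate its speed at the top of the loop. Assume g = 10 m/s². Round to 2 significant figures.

v = 5.4 m/s

Energy conservation: mgh = ½mv_top² + mg(2r)
v_top² = 2g(h − 2r) = 2(10)(2.2 − 0.7400) = 29.20
v_top = 5.404 m/s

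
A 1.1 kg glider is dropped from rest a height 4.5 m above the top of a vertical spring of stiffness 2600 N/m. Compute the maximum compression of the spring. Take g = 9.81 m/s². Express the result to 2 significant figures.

Let x be the compression. The total drop is H + x, and the glider is instantaneously at rest at max compression, so energy conservation gives:
mg(H + x) = ½kx²
½(2600)x² − (1.1)(9.81)x − (1.1)(9.81)(4.5) = 0
1300x² − 10.79x − 48.56 = 0
x = [10.79 + √(116.4 + 252509)]/(2 × 1300) = 0.1975 m

x = 0.20 m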